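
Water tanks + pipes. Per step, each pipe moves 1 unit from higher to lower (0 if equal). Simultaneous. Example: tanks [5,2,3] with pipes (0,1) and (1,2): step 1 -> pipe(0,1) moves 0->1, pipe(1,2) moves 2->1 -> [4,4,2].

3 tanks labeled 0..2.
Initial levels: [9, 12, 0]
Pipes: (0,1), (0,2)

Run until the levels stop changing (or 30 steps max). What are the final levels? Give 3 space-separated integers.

Answer: 7 7 7

Derivation:
Step 1: flows [1->0,0->2] -> levels [9 11 1]
Step 2: flows [1->0,0->2] -> levels [9 10 2]
Step 3: flows [1->0,0->2] -> levels [9 9 3]
Step 4: flows [0=1,0->2] -> levels [8 9 4]
Step 5: flows [1->0,0->2] -> levels [8 8 5]
Step 6: flows [0=1,0->2] -> levels [7 8 6]
Step 7: flows [1->0,0->2] -> levels [7 7 7]
Step 8: flows [0=1,0=2] -> levels [7 7 7]
  -> stable (no change)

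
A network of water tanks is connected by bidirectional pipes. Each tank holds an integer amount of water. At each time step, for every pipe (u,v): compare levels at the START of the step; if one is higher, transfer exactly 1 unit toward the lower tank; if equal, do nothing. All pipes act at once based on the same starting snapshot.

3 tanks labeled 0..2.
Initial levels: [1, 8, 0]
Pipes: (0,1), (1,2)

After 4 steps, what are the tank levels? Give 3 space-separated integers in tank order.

Step 1: flows [1->0,1->2] -> levels [2 6 1]
Step 2: flows [1->0,1->2] -> levels [3 4 2]
Step 3: flows [1->0,1->2] -> levels [4 2 3]
Step 4: flows [0->1,2->1] -> levels [3 4 2]

Answer: 3 4 2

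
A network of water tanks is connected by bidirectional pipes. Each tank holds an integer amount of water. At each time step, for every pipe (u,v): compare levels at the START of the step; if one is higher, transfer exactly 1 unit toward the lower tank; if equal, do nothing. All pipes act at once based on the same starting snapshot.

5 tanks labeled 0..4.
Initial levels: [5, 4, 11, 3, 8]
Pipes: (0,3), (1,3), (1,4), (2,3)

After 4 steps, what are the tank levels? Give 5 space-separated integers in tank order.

Step 1: flows [0->3,1->3,4->1,2->3] -> levels [4 4 10 6 7]
Step 2: flows [3->0,3->1,4->1,2->3] -> levels [5 6 9 5 6]
Step 3: flows [0=3,1->3,1=4,2->3] -> levels [5 5 8 7 6]
Step 4: flows [3->0,3->1,4->1,2->3] -> levels [6 7 7 6 5]

Answer: 6 7 7 6 5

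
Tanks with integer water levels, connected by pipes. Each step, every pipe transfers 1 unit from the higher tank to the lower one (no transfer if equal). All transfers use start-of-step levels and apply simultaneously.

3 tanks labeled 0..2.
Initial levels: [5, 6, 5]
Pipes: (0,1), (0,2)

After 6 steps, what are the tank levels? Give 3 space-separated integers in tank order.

Step 1: flows [1->0,0=2] -> levels [6 5 5]
Step 2: flows [0->1,0->2] -> levels [4 6 6]
Step 3: flows [1->0,2->0] -> levels [6 5 5]
  -> period-2 cycle: step 3 state = step 1 state
  -> state at step 6: (6-1) mod 2 = 1, same as step 2 -> [4 6 6]

Answer: 4 6 6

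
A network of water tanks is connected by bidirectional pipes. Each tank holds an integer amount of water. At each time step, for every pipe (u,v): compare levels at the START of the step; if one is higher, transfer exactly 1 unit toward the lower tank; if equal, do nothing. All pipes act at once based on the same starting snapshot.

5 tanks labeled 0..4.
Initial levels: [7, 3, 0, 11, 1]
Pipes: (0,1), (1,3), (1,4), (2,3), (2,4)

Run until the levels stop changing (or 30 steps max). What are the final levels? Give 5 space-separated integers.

Answer: 5 3 3 6 5

Derivation:
Step 1: flows [0->1,3->1,1->4,3->2,4->2] -> levels [6 4 2 9 1]
Step 2: flows [0->1,3->1,1->4,3->2,2->4] -> levels [5 5 2 7 3]
Step 3: flows [0=1,3->1,1->4,3->2,4->2] -> levels [5 5 4 5 3]
Step 4: flows [0=1,1=3,1->4,3->2,2->4] -> levels [5 4 4 4 5]
Step 5: flows [0->1,1=3,4->1,2=3,4->2] -> levels [4 6 5 4 3]
Step 6: flows [1->0,1->3,1->4,2->3,2->4] -> levels [5 3 3 6 5]
Step 7: flows [0->1,3->1,4->1,3->2,4->2] -> levels [4 6 5 4 3]
  -> period-2 cycle: step 7 state = step 5 state; never stabilizes
  -> state at step 30: (30-5) mod 2 = 1, same as step 6 -> [5 3 3 6 5]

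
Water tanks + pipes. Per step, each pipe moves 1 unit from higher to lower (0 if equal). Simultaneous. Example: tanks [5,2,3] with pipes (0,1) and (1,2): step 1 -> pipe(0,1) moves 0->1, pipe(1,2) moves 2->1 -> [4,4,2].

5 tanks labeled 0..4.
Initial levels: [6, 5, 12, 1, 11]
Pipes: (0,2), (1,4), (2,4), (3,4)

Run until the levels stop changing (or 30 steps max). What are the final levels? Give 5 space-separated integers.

Answer: 7 7 8 7 6

Derivation:
Step 1: flows [2->0,4->1,2->4,4->3] -> levels [7 6 10 2 10]
Step 2: flows [2->0,4->1,2=4,4->3] -> levels [8 7 9 3 8]
Step 3: flows [2->0,4->1,2->4,4->3] -> levels [9 8 7 4 7]
Step 4: flows [0->2,1->4,2=4,4->3] -> levels [8 7 8 5 7]
Step 5: flows [0=2,1=4,2->4,4->3] -> levels [8 7 7 6 7]
Step 6: flows [0->2,1=4,2=4,4->3] -> levels [7 7 8 7 6]
Step 7: flows [2->0,1->4,2->4,3->4] -> levels [8 6 6 6 9]
Step 8: flows [0->2,4->1,4->2,4->3] -> levels [7 7 8 7 6]
  -> period-2 cycle: step 8 state = step 6 state; never stabilizes
  -> state at step 30: (30-6) mod 2 = 0, same as step 6 -> [7 7 8 7 6]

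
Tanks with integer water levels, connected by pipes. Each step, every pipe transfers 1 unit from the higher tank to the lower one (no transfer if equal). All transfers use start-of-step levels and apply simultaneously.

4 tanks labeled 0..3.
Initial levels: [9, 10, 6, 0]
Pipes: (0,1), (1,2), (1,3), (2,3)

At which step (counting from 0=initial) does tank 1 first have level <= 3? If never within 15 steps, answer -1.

Answer: -1

Derivation:
Step 1: flows [1->0,1->2,1->3,2->3] -> levels [10 7 6 2]
Step 2: flows [0->1,1->2,1->3,2->3] -> levels [9 6 6 4]
Step 3: flows [0->1,1=2,1->3,2->3] -> levels [8 6 5 6]
Step 4: flows [0->1,1->2,1=3,3->2] -> levels [7 6 7 5]
Step 5: flows [0->1,2->1,1->3,2->3] -> levels [6 7 5 7]
Step 6: flows [1->0,1->2,1=3,3->2] -> levels [7 5 7 6]
Step 7: flows [0->1,2->1,3->1,2->3] -> levels [6 8 5 6]
Step 8: flows [1->0,1->2,1->3,3->2] -> levels [7 5 7 6]
  -> period-2 cycle (repeats step 6); tank 1 never drops to <=3
Tank 1 never reaches <=3 within 15 steps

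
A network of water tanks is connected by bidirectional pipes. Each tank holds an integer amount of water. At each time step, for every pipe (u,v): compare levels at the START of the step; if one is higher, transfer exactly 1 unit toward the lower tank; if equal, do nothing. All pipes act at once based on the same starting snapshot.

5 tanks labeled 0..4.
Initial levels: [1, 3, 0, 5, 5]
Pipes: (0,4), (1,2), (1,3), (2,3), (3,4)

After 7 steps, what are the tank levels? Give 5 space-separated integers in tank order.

Answer: 2 4 3 1 4

Derivation:
Step 1: flows [4->0,1->2,3->1,3->2,3=4] -> levels [2 3 2 3 4]
Step 2: flows [4->0,1->2,1=3,3->2,4->3] -> levels [3 2 4 3 2]
Step 3: flows [0->4,2->1,3->1,2->3,3->4] -> levels [2 4 2 2 4]
Step 4: flows [4->0,1->2,1->3,2=3,4->3] -> levels [3 2 3 4 2]
Step 5: flows [0->4,2->1,3->1,3->2,3->4] -> levels [2 4 3 1 4]
Step 6: flows [4->0,1->2,1->3,2->3,4->3] -> levels [3 2 3 4 2]
  -> period-2 cycle: step 6 state = step 4 state
  -> state at step 7: (7-4) mod 2 = 1, same as step 5 -> [2 4 3 1 4]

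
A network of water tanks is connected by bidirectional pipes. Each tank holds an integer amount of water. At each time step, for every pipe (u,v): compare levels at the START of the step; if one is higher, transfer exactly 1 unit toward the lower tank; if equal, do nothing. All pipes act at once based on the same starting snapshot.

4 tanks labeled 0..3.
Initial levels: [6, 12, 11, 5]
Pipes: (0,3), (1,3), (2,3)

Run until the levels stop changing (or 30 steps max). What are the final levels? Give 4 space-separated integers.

Answer: 9 9 9 7

Derivation:
Step 1: flows [0->3,1->3,2->3] -> levels [5 11 10 8]
Step 2: flows [3->0,1->3,2->3] -> levels [6 10 9 9]
Step 3: flows [3->0,1->3,2=3] -> levels [7 9 9 9]
Step 4: flows [3->0,1=3,2=3] -> levels [8 9 9 8]
Step 5: flows [0=3,1->3,2->3] -> levels [8 8 8 10]
Step 6: flows [3->0,3->1,3->2] -> levels [9 9 9 7]
Step 7: flows [0->3,1->3,2->3] -> levels [8 8 8 10]
  -> period-2 cycle: step 7 state = step 5 state; never stabilizes
  -> state at step 30: (30-5) mod 2 = 1, same as step 6 -> [9 9 9 7]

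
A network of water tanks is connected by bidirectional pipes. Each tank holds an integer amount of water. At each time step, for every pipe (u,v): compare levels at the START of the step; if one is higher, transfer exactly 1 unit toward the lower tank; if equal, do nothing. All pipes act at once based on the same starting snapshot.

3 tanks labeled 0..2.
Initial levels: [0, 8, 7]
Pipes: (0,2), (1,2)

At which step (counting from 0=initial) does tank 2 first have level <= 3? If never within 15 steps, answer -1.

Step 1: flows [2->0,1->2] -> levels [1 7 7]
Step 2: flows [2->0,1=2] -> levels [2 7 6]
Step 3: flows [2->0,1->2] -> levels [3 6 6]
Step 4: flows [2->0,1=2] -> levels [4 6 5]
Step 5: flows [2->0,1->2] -> levels [5 5 5]
Step 6: flows [0=2,1=2] -> levels [5 5 5]
  -> stable; tank 2 stays at 5 > 3
Tank 2 never reaches <=3 within 15 steps

Answer: -1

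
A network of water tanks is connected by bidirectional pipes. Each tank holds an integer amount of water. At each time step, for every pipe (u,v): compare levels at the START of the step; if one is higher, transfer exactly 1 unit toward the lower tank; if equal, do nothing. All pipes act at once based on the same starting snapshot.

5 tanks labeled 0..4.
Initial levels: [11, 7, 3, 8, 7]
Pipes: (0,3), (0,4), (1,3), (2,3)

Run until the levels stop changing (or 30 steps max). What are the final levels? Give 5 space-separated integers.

Step 1: flows [0->3,0->4,3->1,3->2] -> levels [9 8 4 7 8]
Step 2: flows [0->3,0->4,1->3,3->2] -> levels [7 7 5 8 9]
Step 3: flows [3->0,4->0,3->1,3->2] -> levels [9 8 6 5 8]
Step 4: flows [0->3,0->4,1->3,2->3] -> levels [7 7 5 8 9]
  -> period-2 cycle: step 4 state = step 2 state; never stabilizes
  -> state at step 30: (30-2) mod 2 = 0, same as step 2 -> [7 7 5 8 9]

Answer: 7 7 5 8 9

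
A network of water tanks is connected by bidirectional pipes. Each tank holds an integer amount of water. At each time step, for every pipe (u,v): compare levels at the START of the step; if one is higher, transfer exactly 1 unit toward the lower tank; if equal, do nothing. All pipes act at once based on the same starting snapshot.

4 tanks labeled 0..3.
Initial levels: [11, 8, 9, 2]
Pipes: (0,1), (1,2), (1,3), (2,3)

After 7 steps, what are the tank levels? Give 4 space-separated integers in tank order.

Step 1: flows [0->1,2->1,1->3,2->3] -> levels [10 9 7 4]
Step 2: flows [0->1,1->2,1->3,2->3] -> levels [9 8 7 6]
Step 3: flows [0->1,1->2,1->3,2->3] -> levels [8 7 7 8]
Step 4: flows [0->1,1=2,3->1,3->2] -> levels [7 9 8 6]
Step 5: flows [1->0,1->2,1->3,2->3] -> levels [8 6 8 8]
Step 6: flows [0->1,2->1,3->1,2=3] -> levels [7 9 7 7]
Step 7: flows [1->0,1->2,1->3,2=3] -> levels [8 6 8 8]

Answer: 8 6 8 8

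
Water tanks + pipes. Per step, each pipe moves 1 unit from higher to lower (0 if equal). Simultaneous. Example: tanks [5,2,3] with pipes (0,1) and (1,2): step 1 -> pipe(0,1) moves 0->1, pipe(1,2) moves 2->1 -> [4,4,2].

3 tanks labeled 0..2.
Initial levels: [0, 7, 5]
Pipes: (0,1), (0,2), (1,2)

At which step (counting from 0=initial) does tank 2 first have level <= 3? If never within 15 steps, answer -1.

Step 1: flows [1->0,2->0,1->2] -> levels [2 5 5]
Step 2: flows [1->0,2->0,1=2] -> levels [4 4 4]
Step 3: flows [0=1,0=2,1=2] -> levels [4 4 4]
  -> stable; tank 2 stays at 4 > 3
Tank 2 never reaches <=3 within 15 steps

Answer: -1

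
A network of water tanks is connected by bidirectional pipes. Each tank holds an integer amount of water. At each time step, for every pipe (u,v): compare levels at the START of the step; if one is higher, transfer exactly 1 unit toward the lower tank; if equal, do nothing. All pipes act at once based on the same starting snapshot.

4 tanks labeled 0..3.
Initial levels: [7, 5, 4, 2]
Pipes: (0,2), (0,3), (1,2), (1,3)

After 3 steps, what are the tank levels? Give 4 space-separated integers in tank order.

Answer: 3 3 6 6

Derivation:
Step 1: flows [0->2,0->3,1->2,1->3] -> levels [5 3 6 4]
Step 2: flows [2->0,0->3,2->1,3->1] -> levels [5 5 4 4]
Step 3: flows [0->2,0->3,1->2,1->3] -> levels [3 3 6 6]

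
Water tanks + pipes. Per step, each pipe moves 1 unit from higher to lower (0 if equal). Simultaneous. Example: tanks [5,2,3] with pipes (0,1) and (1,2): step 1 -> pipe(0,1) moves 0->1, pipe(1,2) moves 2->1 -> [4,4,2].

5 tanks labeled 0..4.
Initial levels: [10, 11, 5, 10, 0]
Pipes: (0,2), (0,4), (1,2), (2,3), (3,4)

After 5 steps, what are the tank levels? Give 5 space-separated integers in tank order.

Step 1: flows [0->2,0->4,1->2,3->2,3->4] -> levels [8 10 8 8 2]
Step 2: flows [0=2,0->4,1->2,2=3,3->4] -> levels [7 9 9 7 4]
Step 3: flows [2->0,0->4,1=2,2->3,3->4] -> levels [7 9 7 7 6]
Step 4: flows [0=2,0->4,1->2,2=3,3->4] -> levels [6 8 8 6 8]
Step 5: flows [2->0,4->0,1=2,2->3,4->3] -> levels [8 8 6 8 6]

Answer: 8 8 6 8 6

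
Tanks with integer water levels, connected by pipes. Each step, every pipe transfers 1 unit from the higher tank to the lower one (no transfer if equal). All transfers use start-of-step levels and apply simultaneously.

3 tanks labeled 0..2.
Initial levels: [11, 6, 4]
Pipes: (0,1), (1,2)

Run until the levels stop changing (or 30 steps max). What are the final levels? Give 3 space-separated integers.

Step 1: flows [0->1,1->2] -> levels [10 6 5]
Step 2: flows [0->1,1->2] -> levels [9 6 6]
Step 3: flows [0->1,1=2] -> levels [8 7 6]
Step 4: flows [0->1,1->2] -> levels [7 7 7]
Step 5: flows [0=1,1=2] -> levels [7 7 7]
  -> stable (no change)

Answer: 7 7 7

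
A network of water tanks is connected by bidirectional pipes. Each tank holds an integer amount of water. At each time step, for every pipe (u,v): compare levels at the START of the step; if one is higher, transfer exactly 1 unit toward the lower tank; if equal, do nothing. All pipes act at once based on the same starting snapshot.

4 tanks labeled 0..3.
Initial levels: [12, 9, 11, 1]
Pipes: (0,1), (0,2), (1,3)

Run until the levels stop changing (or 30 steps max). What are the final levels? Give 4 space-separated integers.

Step 1: flows [0->1,0->2,1->3] -> levels [10 9 12 2]
Step 2: flows [0->1,2->0,1->3] -> levels [10 9 11 3]
Step 3: flows [0->1,2->0,1->3] -> levels [10 9 10 4]
Step 4: flows [0->1,0=2,1->3] -> levels [9 9 10 5]
Step 5: flows [0=1,2->0,1->3] -> levels [10 8 9 6]
Step 6: flows [0->1,0->2,1->3] -> levels [8 8 10 7]
Step 7: flows [0=1,2->0,1->3] -> levels [9 7 9 8]
Step 8: flows [0->1,0=2,3->1] -> levels [8 9 9 7]
Step 9: flows [1->0,2->0,1->3] -> levels [10 7 8 8]
Step 10: flows [0->1,0->2,3->1] -> levels [8 9 9 7]
  -> period-2 cycle: step 10 state = step 8 state; never stabilizes
  -> state at step 30: (30-8) mod 2 = 0, same as step 8 -> [8 9 9 7]

Answer: 8 9 9 7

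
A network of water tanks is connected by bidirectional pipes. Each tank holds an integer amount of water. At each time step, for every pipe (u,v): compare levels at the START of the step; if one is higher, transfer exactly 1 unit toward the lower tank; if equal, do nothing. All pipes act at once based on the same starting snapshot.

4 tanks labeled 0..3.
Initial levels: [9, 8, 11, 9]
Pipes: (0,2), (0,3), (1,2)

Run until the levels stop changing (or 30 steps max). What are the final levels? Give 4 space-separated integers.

Step 1: flows [2->0,0=3,2->1] -> levels [10 9 9 9]
Step 2: flows [0->2,0->3,1=2] -> levels [8 9 10 10]
Step 3: flows [2->0,3->0,2->1] -> levels [10 10 8 9]
Step 4: flows [0->2,0->3,1->2] -> levels [8 9 10 10]
  -> period-2 cycle: step 4 state = step 2 state; never stabilizes
  -> state at step 30: (30-2) mod 2 = 0, same as step 2 -> [8 9 10 10]

Answer: 8 9 10 10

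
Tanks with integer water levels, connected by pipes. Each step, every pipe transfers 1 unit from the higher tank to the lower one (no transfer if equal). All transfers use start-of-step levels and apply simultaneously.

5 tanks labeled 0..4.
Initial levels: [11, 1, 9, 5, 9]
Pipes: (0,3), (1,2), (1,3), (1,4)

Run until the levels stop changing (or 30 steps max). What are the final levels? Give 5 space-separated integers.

Step 1: flows [0->3,2->1,3->1,4->1] -> levels [10 4 8 5 8]
Step 2: flows [0->3,2->1,3->1,4->1] -> levels [9 7 7 5 7]
Step 3: flows [0->3,1=2,1->3,1=4] -> levels [8 6 7 7 7]
Step 4: flows [0->3,2->1,3->1,4->1] -> levels [7 9 6 7 6]
Step 5: flows [0=3,1->2,1->3,1->4] -> levels [7 6 7 8 7]
Step 6: flows [3->0,2->1,3->1,4->1] -> levels [8 9 6 6 6]
Step 7: flows [0->3,1->2,1->3,1->4] -> levels [7 6 7 8 7]
  -> period-2 cycle: step 7 state = step 5 state; never stabilizes
  -> state at step 30: (30-5) mod 2 = 1, same as step 6 -> [8 9 6 6 6]

Answer: 8 9 6 6 6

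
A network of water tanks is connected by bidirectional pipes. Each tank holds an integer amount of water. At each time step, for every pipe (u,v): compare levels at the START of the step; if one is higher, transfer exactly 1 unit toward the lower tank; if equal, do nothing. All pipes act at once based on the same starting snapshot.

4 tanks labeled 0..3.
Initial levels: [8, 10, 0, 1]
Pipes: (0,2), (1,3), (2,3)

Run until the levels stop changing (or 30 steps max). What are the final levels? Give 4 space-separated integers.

Answer: 5 4 4 6

Derivation:
Step 1: flows [0->2,1->3,3->2] -> levels [7 9 2 1]
Step 2: flows [0->2,1->3,2->3] -> levels [6 8 2 3]
Step 3: flows [0->2,1->3,3->2] -> levels [5 7 4 3]
Step 4: flows [0->2,1->3,2->3] -> levels [4 6 4 5]
Step 5: flows [0=2,1->3,3->2] -> levels [4 5 5 5]
Step 6: flows [2->0,1=3,2=3] -> levels [5 5 4 5]
Step 7: flows [0->2,1=3,3->2] -> levels [4 5 6 4]
Step 8: flows [2->0,1->3,2->3] -> levels [5 4 4 6]
Step 9: flows [0->2,3->1,3->2] -> levels [4 5 6 4]
  -> period-2 cycle: step 9 state = step 7 state; never stabilizes
  -> state at step 30: (30-7) mod 2 = 1, same as step 8 -> [5 4 4 6]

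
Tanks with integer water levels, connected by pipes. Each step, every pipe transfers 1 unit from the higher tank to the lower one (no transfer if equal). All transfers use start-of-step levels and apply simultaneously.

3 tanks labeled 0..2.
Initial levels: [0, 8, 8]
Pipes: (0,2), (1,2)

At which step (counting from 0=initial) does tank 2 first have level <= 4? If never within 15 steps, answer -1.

Step 1: flows [2->0,1=2] -> levels [1 8 7]
Step 2: flows [2->0,1->2] -> levels [2 7 7]
Step 3: flows [2->0,1=2] -> levels [3 7 6]
Step 4: flows [2->0,1->2] -> levels [4 6 6]
Step 5: flows [2->0,1=2] -> levels [5 6 5]
Step 6: flows [0=2,1->2] -> levels [5 5 6]
Step 7: flows [2->0,2->1] -> levels [6 6 4]
Tank 2 first reaches <=4 at step 7

Answer: 7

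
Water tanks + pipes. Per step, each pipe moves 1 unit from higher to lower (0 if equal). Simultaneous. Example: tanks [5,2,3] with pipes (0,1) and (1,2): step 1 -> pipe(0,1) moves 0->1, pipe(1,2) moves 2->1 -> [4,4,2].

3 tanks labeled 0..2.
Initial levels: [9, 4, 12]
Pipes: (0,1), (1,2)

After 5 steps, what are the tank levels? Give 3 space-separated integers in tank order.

Answer: 9 7 9

Derivation:
Step 1: flows [0->1,2->1] -> levels [8 6 11]
Step 2: flows [0->1,2->1] -> levels [7 8 10]
Step 3: flows [1->0,2->1] -> levels [8 8 9]
Step 4: flows [0=1,2->1] -> levels [8 9 8]
Step 5: flows [1->0,1->2] -> levels [9 7 9]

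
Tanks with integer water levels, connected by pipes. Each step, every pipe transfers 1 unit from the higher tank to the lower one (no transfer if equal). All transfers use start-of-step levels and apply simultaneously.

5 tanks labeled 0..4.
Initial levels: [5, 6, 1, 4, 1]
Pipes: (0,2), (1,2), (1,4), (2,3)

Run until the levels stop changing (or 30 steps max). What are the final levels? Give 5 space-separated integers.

Answer: 4 4 2 4 3

Derivation:
Step 1: flows [0->2,1->2,1->4,3->2] -> levels [4 4 4 3 2]
Step 2: flows [0=2,1=2,1->4,2->3] -> levels [4 3 3 4 3]
Step 3: flows [0->2,1=2,1=4,3->2] -> levels [3 3 5 3 3]
Step 4: flows [2->0,2->1,1=4,2->3] -> levels [4 4 2 4 3]
Step 5: flows [0->2,1->2,1->4,3->2] -> levels [3 2 5 3 4]
Step 6: flows [2->0,2->1,4->1,2->3] -> levels [4 4 2 4 3]
  -> period-2 cycle: step 6 state = step 4 state; never stabilizes
  -> state at step 30: (30-4) mod 2 = 0, same as step 4 -> [4 4 2 4 3]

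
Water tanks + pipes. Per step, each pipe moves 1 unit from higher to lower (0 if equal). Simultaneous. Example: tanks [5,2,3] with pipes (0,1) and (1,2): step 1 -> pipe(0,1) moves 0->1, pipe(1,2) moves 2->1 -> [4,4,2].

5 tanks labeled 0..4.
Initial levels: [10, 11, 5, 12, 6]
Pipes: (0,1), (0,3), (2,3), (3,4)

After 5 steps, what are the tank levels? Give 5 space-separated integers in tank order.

Answer: 10 9 9 7 9

Derivation:
Step 1: flows [1->0,3->0,3->2,3->4] -> levels [12 10 6 9 7]
Step 2: flows [0->1,0->3,3->2,3->4] -> levels [10 11 7 8 8]
Step 3: flows [1->0,0->3,3->2,3=4] -> levels [10 10 8 8 8]
Step 4: flows [0=1,0->3,2=3,3=4] -> levels [9 10 8 9 8]
Step 5: flows [1->0,0=3,3->2,3->4] -> levels [10 9 9 7 9]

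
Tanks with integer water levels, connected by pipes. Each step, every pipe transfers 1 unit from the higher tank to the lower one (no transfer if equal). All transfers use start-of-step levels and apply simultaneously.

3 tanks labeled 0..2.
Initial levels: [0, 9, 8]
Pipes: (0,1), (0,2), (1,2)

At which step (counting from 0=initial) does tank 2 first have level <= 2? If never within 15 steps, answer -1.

Answer: -1

Derivation:
Step 1: flows [1->0,2->0,1->2] -> levels [2 7 8]
Step 2: flows [1->0,2->0,2->1] -> levels [4 7 6]
Step 3: flows [1->0,2->0,1->2] -> levels [6 5 6]
Step 4: flows [0->1,0=2,2->1] -> levels [5 7 5]
Step 5: flows [1->0,0=2,1->2] -> levels [6 5 6]
  -> period-2 cycle (repeats step 3); tank 2 never drops to <=2
Tank 2 never reaches <=2 within 15 steps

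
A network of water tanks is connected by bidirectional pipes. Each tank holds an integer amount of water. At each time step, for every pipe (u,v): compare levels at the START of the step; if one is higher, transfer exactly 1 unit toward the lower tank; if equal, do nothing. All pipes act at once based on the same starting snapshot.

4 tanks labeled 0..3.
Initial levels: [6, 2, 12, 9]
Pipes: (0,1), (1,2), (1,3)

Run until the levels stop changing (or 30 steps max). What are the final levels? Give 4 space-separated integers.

Answer: 8 5 8 8

Derivation:
Step 1: flows [0->1,2->1,3->1] -> levels [5 5 11 8]
Step 2: flows [0=1,2->1,3->1] -> levels [5 7 10 7]
Step 3: flows [1->0,2->1,1=3] -> levels [6 7 9 7]
Step 4: flows [1->0,2->1,1=3] -> levels [7 7 8 7]
Step 5: flows [0=1,2->1,1=3] -> levels [7 8 7 7]
Step 6: flows [1->0,1->2,1->3] -> levels [8 5 8 8]
Step 7: flows [0->1,2->1,3->1] -> levels [7 8 7 7]
  -> period-2 cycle: step 7 state = step 5 state; never stabilizes
  -> state at step 30: (30-5) mod 2 = 1, same as step 6 -> [8 5 8 8]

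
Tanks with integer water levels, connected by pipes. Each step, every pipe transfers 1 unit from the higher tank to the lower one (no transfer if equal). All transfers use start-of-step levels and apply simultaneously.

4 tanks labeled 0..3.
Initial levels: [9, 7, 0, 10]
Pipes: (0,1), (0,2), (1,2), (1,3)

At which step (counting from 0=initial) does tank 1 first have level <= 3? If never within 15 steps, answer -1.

Step 1: flows [0->1,0->2,1->2,3->1] -> levels [7 8 2 9]
Step 2: flows [1->0,0->2,1->2,3->1] -> levels [7 7 4 8]
Step 3: flows [0=1,0->2,1->2,3->1] -> levels [6 7 6 7]
Step 4: flows [1->0,0=2,1->2,1=3] -> levels [7 5 7 7]
Step 5: flows [0->1,0=2,2->1,3->1] -> levels [6 8 6 6]
Step 6: flows [1->0,0=2,1->2,1->3] -> levels [7 5 7 7]
  -> period-2 cycle (repeats step 4); tank 1 never drops to <=3
Tank 1 never reaches <=3 within 15 steps

Answer: -1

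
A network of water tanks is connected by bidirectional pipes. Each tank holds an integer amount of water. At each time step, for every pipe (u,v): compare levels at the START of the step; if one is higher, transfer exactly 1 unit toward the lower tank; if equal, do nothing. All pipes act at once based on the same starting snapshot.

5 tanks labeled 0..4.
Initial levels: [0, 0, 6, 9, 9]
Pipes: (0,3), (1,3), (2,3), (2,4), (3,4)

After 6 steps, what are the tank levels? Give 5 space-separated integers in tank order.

Step 1: flows [3->0,3->1,3->2,4->2,3=4] -> levels [1 1 8 6 8]
Step 2: flows [3->0,3->1,2->3,2=4,4->3] -> levels [2 2 7 6 7]
Step 3: flows [3->0,3->1,2->3,2=4,4->3] -> levels [3 3 6 6 6]
Step 4: flows [3->0,3->1,2=3,2=4,3=4] -> levels [4 4 6 4 6]
Step 5: flows [0=3,1=3,2->3,2=4,4->3] -> levels [4 4 5 6 5]
Step 6: flows [3->0,3->1,3->2,2=4,3->4] -> levels [5 5 6 2 6]

Answer: 5 5 6 2 6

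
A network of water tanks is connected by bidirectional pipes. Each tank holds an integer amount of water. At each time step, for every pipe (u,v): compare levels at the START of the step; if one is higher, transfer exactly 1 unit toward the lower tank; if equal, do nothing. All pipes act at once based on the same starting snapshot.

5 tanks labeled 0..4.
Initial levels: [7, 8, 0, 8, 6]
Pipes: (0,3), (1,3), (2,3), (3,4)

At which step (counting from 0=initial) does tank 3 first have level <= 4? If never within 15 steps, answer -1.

Step 1: flows [3->0,1=3,3->2,3->4] -> levels [8 8 1 5 7]
Step 2: flows [0->3,1->3,3->2,4->3] -> levels [7 7 2 7 6]
Step 3: flows [0=3,1=3,3->2,3->4] -> levels [7 7 3 5 7]
Step 4: flows [0->3,1->3,3->2,4->3] -> levels [6 6 4 7 6]
Step 5: flows [3->0,3->1,3->2,3->4] -> levels [7 7 5 3 7]
Tank 3 first reaches <=4 at step 5

Answer: 5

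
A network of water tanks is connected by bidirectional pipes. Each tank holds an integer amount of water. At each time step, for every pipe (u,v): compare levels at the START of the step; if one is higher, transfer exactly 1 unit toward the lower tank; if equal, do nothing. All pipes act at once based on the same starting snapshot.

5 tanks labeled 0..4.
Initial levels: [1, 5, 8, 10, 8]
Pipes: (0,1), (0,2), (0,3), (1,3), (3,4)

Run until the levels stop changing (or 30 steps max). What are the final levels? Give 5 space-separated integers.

Step 1: flows [1->0,2->0,3->0,3->1,3->4] -> levels [4 5 7 7 9]
Step 2: flows [1->0,2->0,3->0,3->1,4->3] -> levels [7 5 6 6 8]
Step 3: flows [0->1,0->2,0->3,3->1,4->3] -> levels [4 7 7 7 7]
Step 4: flows [1->0,2->0,3->0,1=3,3=4] -> levels [7 6 6 6 7]
Step 5: flows [0->1,0->2,0->3,1=3,4->3] -> levels [4 7 7 8 6]
Step 6: flows [1->0,2->0,3->0,3->1,3->4] -> levels [7 7 6 5 7]
Step 7: flows [0=1,0->2,0->3,1->3,4->3] -> levels [5 6 7 8 6]
Step 8: flows [1->0,2->0,3->0,3->1,3->4] -> levels [8 6 6 5 7]
Step 9: flows [0->1,0->2,0->3,1->3,4->3] -> levels [5 6 7 8 6]
  -> period-2 cycle: step 9 state = step 7 state; never stabilizes
  -> state at step 30: (30-7) mod 2 = 1, same as step 8 -> [8 6 6 5 7]

Answer: 8 6 6 5 7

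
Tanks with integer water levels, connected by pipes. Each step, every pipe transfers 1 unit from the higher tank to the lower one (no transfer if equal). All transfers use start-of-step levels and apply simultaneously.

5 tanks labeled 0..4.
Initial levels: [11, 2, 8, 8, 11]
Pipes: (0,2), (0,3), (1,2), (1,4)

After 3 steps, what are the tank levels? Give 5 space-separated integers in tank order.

Step 1: flows [0->2,0->3,2->1,4->1] -> levels [9 4 8 9 10]
Step 2: flows [0->2,0=3,2->1,4->1] -> levels [8 6 8 9 9]
Step 3: flows [0=2,3->0,2->1,4->1] -> levels [9 8 7 8 8]

Answer: 9 8 7 8 8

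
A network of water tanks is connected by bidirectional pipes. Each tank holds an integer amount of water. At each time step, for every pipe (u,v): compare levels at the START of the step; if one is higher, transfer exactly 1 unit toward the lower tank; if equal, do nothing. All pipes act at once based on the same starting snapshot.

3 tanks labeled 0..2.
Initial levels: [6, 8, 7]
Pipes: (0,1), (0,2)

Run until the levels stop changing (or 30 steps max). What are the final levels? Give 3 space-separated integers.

Step 1: flows [1->0,2->0] -> levels [8 7 6]
Step 2: flows [0->1,0->2] -> levels [6 8 7]
  -> period-2 cycle: step 2 state = step 0 state; never stabilizes
  -> state at step 30: (30-0) mod 2 = 0, same as step 0 -> [6 8 7]

Answer: 6 8 7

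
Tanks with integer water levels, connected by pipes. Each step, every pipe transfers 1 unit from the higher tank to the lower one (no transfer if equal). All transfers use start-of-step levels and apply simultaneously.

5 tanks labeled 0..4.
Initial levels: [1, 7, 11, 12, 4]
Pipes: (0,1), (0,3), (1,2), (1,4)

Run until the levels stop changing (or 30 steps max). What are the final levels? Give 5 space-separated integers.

Answer: 9 5 7 7 7

Derivation:
Step 1: flows [1->0,3->0,2->1,1->4] -> levels [3 6 10 11 5]
Step 2: flows [1->0,3->0,2->1,1->4] -> levels [5 5 9 10 6]
Step 3: flows [0=1,3->0,2->1,4->1] -> levels [6 7 8 9 5]
Step 4: flows [1->0,3->0,2->1,1->4] -> levels [8 6 7 8 6]
Step 5: flows [0->1,0=3,2->1,1=4] -> levels [7 8 6 8 6]
Step 6: flows [1->0,3->0,1->2,1->4] -> levels [9 5 7 7 7]
Step 7: flows [0->1,0->3,2->1,4->1] -> levels [7 8 6 8 6]
  -> period-2 cycle: step 7 state = step 5 state; never stabilizes
  -> state at step 30: (30-5) mod 2 = 1, same as step 6 -> [9 5 7 7 7]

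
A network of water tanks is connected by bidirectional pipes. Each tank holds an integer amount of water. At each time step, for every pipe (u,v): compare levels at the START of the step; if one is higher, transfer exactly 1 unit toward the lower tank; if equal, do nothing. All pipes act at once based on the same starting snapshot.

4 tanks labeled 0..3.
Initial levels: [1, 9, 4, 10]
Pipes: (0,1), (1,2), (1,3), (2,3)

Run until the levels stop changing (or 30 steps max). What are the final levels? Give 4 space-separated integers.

Step 1: flows [1->0,1->2,3->1,3->2] -> levels [2 8 6 8]
Step 2: flows [1->0,1->2,1=3,3->2] -> levels [3 6 8 7]
Step 3: flows [1->0,2->1,3->1,2->3] -> levels [4 7 6 7]
Step 4: flows [1->0,1->2,1=3,3->2] -> levels [5 5 8 6]
Step 5: flows [0=1,2->1,3->1,2->3] -> levels [5 7 6 6]
Step 6: flows [1->0,1->2,1->3,2=3] -> levels [6 4 7 7]
Step 7: flows [0->1,2->1,3->1,2=3] -> levels [5 7 6 6]
  -> period-2 cycle: step 7 state = step 5 state; never stabilizes
  -> state at step 30: (30-5) mod 2 = 1, same as step 6 -> [6 4 7 7]

Answer: 6 4 7 7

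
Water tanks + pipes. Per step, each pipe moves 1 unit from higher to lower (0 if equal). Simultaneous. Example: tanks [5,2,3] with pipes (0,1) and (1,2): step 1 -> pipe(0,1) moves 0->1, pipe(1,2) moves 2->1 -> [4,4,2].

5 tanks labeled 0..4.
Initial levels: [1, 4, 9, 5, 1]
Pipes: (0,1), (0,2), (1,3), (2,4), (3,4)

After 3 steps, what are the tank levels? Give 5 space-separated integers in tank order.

Answer: 4 4 4 3 5

Derivation:
Step 1: flows [1->0,2->0,3->1,2->4,3->4] -> levels [3 4 7 3 3]
Step 2: flows [1->0,2->0,1->3,2->4,3=4] -> levels [5 2 5 4 4]
Step 3: flows [0->1,0=2,3->1,2->4,3=4] -> levels [4 4 4 3 5]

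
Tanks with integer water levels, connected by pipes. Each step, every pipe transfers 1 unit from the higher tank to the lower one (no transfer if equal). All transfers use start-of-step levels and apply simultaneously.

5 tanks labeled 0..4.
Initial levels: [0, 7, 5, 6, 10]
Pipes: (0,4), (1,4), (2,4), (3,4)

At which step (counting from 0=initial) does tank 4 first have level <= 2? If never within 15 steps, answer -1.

Step 1: flows [4->0,4->1,4->2,4->3] -> levels [1 8 6 7 6]
Step 2: flows [4->0,1->4,2=4,3->4] -> levels [2 7 6 6 7]
Step 3: flows [4->0,1=4,4->2,4->3] -> levels [3 7 7 7 4]
Step 4: flows [4->0,1->4,2->4,3->4] -> levels [4 6 6 6 6]
Step 5: flows [4->0,1=4,2=4,3=4] -> levels [5 6 6 6 5]
Step 6: flows [0=4,1->4,2->4,3->4] -> levels [5 5 5 5 8]
Step 7: flows [4->0,4->1,4->2,4->3] -> levels [6 6 6 6 4]
Step 8: flows [0->4,1->4,2->4,3->4] -> levels [5 5 5 5 8]
  -> period-2 cycle (repeats step 6); tank 4 never drops to <=2
Tank 4 never reaches <=2 within 15 steps

Answer: -1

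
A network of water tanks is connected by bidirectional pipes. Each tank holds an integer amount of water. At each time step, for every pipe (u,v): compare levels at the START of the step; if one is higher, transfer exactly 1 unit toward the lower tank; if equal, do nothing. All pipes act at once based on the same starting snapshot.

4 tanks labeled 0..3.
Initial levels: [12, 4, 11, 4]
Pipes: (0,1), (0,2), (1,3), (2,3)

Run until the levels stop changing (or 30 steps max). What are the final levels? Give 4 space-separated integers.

Answer: 9 6 7 9

Derivation:
Step 1: flows [0->1,0->2,1=3,2->3] -> levels [10 5 11 5]
Step 2: flows [0->1,2->0,1=3,2->3] -> levels [10 6 9 6]
Step 3: flows [0->1,0->2,1=3,2->3] -> levels [8 7 9 7]
Step 4: flows [0->1,2->0,1=3,2->3] -> levels [8 8 7 8]
Step 5: flows [0=1,0->2,1=3,3->2] -> levels [7 8 9 7]
Step 6: flows [1->0,2->0,1->3,2->3] -> levels [9 6 7 9]
Step 7: flows [0->1,0->2,3->1,3->2] -> levels [7 8 9 7]
  -> period-2 cycle: step 7 state = step 5 state; never stabilizes
  -> state at step 30: (30-5) mod 2 = 1, same as step 6 -> [9 6 7 9]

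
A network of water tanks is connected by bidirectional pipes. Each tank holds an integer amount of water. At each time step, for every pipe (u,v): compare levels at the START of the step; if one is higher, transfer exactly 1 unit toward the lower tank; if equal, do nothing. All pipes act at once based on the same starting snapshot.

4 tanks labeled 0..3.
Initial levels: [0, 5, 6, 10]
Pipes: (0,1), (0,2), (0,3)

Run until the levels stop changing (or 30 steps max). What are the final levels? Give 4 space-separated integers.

Step 1: flows [1->0,2->0,3->0] -> levels [3 4 5 9]
Step 2: flows [1->0,2->0,3->0] -> levels [6 3 4 8]
Step 3: flows [0->1,0->2,3->0] -> levels [5 4 5 7]
Step 4: flows [0->1,0=2,3->0] -> levels [5 5 5 6]
Step 5: flows [0=1,0=2,3->0] -> levels [6 5 5 5]
Step 6: flows [0->1,0->2,0->3] -> levels [3 6 6 6]
Step 7: flows [1->0,2->0,3->0] -> levels [6 5 5 5]
  -> period-2 cycle: step 7 state = step 5 state; never stabilizes
  -> state at step 30: (30-5) mod 2 = 1, same as step 6 -> [3 6 6 6]

Answer: 3 6 6 6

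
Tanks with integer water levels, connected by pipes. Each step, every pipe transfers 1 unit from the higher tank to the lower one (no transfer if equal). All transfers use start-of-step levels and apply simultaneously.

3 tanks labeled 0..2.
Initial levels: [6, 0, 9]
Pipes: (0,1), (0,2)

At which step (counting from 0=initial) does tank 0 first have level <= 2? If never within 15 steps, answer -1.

Answer: -1

Derivation:
Step 1: flows [0->1,2->0] -> levels [6 1 8]
Step 2: flows [0->1,2->0] -> levels [6 2 7]
Step 3: flows [0->1,2->0] -> levels [6 3 6]
Step 4: flows [0->1,0=2] -> levels [5 4 6]
Step 5: flows [0->1,2->0] -> levels [5 5 5]
Step 6: flows [0=1,0=2] -> levels [5 5 5]
  -> stable; tank 0 stays at 5 > 2
Tank 0 never reaches <=2 within 15 steps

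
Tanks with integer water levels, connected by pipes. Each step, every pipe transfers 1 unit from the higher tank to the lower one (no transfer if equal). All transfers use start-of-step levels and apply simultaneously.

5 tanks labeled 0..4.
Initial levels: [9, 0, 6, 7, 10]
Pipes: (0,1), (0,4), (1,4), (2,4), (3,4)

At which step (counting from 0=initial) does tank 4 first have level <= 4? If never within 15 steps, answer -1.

Step 1: flows [0->1,4->0,4->1,4->2,4->3] -> levels [9 2 7 8 6]
Step 2: flows [0->1,0->4,4->1,2->4,3->4] -> levels [7 4 6 7 8]
Step 3: flows [0->1,4->0,4->1,4->2,4->3] -> levels [7 6 7 8 4]
Tank 4 first reaches <=4 at step 3

Answer: 3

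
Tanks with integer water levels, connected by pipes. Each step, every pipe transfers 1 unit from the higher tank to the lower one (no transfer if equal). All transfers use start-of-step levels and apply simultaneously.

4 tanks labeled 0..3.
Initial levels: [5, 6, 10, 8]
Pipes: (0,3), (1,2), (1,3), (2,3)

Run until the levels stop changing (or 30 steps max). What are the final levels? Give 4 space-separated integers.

Answer: 7 7 7 8

Derivation:
Step 1: flows [3->0,2->1,3->1,2->3] -> levels [6 8 8 7]
Step 2: flows [3->0,1=2,1->3,2->3] -> levels [7 7 7 8]
Step 3: flows [3->0,1=2,3->1,3->2] -> levels [8 8 8 5]
Step 4: flows [0->3,1=2,1->3,2->3] -> levels [7 7 7 8]
  -> period-2 cycle: step 4 state = step 2 state; never stabilizes
  -> state at step 30: (30-2) mod 2 = 0, same as step 2 -> [7 7 7 8]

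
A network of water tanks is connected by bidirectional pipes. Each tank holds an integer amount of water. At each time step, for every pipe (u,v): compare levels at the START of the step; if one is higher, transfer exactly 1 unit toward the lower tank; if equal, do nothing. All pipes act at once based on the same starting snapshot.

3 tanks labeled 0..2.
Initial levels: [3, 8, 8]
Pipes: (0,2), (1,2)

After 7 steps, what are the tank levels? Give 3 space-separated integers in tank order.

Step 1: flows [2->0,1=2] -> levels [4 8 7]
Step 2: flows [2->0,1->2] -> levels [5 7 7]
Step 3: flows [2->0,1=2] -> levels [6 7 6]
Step 4: flows [0=2,1->2] -> levels [6 6 7]
Step 5: flows [2->0,2->1] -> levels [7 7 5]
Step 6: flows [0->2,1->2] -> levels [6 6 7]
  -> period-2 cycle: step 6 state = step 4 state
  -> state at step 7: (7-4) mod 2 = 1, same as step 5 -> [7 7 5]

Answer: 7 7 5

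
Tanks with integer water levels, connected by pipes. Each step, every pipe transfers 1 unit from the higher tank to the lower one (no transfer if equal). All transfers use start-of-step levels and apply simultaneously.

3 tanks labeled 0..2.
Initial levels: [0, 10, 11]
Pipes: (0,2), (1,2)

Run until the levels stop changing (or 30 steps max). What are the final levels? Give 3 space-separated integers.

Answer: 7 7 7

Derivation:
Step 1: flows [2->0,2->1] -> levels [1 11 9]
Step 2: flows [2->0,1->2] -> levels [2 10 9]
Step 3: flows [2->0,1->2] -> levels [3 9 9]
Step 4: flows [2->0,1=2] -> levels [4 9 8]
Step 5: flows [2->0,1->2] -> levels [5 8 8]
Step 6: flows [2->0,1=2] -> levels [6 8 7]
Step 7: flows [2->0,1->2] -> levels [7 7 7]
Step 8: flows [0=2,1=2] -> levels [7 7 7]
  -> stable (no change)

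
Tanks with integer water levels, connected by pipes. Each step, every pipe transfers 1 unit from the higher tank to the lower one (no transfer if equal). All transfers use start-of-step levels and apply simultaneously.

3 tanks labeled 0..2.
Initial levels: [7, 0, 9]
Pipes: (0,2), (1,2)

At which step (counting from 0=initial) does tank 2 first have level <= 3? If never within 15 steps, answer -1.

Answer: -1

Derivation:
Step 1: flows [2->0,2->1] -> levels [8 1 7]
Step 2: flows [0->2,2->1] -> levels [7 2 7]
Step 3: flows [0=2,2->1] -> levels [7 3 6]
Step 4: flows [0->2,2->1] -> levels [6 4 6]
Step 5: flows [0=2,2->1] -> levels [6 5 5]
Step 6: flows [0->2,1=2] -> levels [5 5 6]
Step 7: flows [2->0,2->1] -> levels [6 6 4]
Step 8: flows [0->2,1->2] -> levels [5 5 6]
  -> period-2 cycle (repeats step 6); tank 2 never drops to <=3
Tank 2 never reaches <=3 within 15 steps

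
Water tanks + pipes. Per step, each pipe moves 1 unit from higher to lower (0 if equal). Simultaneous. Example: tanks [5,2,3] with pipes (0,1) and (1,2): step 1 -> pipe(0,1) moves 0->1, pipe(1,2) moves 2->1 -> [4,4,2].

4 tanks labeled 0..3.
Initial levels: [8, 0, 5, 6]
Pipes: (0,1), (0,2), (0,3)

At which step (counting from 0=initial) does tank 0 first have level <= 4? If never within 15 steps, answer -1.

Answer: 3

Derivation:
Step 1: flows [0->1,0->2,0->3] -> levels [5 1 6 7]
Step 2: flows [0->1,2->0,3->0] -> levels [6 2 5 6]
Step 3: flows [0->1,0->2,0=3] -> levels [4 3 6 6]
Tank 0 first reaches <=4 at step 3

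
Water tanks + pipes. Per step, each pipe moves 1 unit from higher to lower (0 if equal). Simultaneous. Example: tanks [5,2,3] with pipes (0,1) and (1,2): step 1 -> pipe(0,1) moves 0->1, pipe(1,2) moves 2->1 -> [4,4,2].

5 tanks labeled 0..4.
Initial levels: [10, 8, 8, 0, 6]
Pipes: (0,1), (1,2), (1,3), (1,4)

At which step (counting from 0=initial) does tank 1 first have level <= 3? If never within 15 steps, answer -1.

Answer: -1

Derivation:
Step 1: flows [0->1,1=2,1->3,1->4] -> levels [9 7 8 1 7]
Step 2: flows [0->1,2->1,1->3,1=4] -> levels [8 8 7 2 7]
Step 3: flows [0=1,1->2,1->3,1->4] -> levels [8 5 8 3 8]
Step 4: flows [0->1,2->1,1->3,4->1] -> levels [7 7 7 4 7]
Step 5: flows [0=1,1=2,1->3,1=4] -> levels [7 6 7 5 7]
Step 6: flows [0->1,2->1,1->3,4->1] -> levels [6 8 6 6 6]
Step 7: flows [1->0,1->2,1->3,1->4] -> levels [7 4 7 7 7]
Step 8: flows [0->1,2->1,3->1,4->1] -> levels [6 8 6 6 6]
  -> period-2 cycle (repeats step 6); tank 1 never drops to <=3
Tank 1 never reaches <=3 within 15 steps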